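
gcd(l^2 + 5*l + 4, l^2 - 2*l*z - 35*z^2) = 1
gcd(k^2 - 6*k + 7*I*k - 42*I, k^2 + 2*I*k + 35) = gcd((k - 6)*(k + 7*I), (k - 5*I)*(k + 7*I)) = k + 7*I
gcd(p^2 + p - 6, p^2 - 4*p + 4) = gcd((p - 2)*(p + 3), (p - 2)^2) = p - 2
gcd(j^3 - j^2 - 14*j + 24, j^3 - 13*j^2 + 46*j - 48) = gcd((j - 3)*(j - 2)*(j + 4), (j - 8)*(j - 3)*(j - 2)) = j^2 - 5*j + 6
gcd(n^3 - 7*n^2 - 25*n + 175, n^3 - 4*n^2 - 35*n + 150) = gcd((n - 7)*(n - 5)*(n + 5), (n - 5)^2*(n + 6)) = n - 5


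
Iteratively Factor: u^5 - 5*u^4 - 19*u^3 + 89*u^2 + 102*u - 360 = (u + 3)*(u^4 - 8*u^3 + 5*u^2 + 74*u - 120) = (u + 3)^2*(u^3 - 11*u^2 + 38*u - 40) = (u - 4)*(u + 3)^2*(u^2 - 7*u + 10) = (u - 5)*(u - 4)*(u + 3)^2*(u - 2)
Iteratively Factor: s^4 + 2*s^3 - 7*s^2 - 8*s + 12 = (s + 2)*(s^3 - 7*s + 6) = (s + 2)*(s + 3)*(s^2 - 3*s + 2) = (s - 1)*(s + 2)*(s + 3)*(s - 2)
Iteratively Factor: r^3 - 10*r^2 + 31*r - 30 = (r - 2)*(r^2 - 8*r + 15) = (r - 3)*(r - 2)*(r - 5)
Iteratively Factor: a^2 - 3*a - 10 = (a + 2)*(a - 5)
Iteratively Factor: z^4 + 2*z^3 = (z + 2)*(z^3) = z*(z + 2)*(z^2) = z^2*(z + 2)*(z)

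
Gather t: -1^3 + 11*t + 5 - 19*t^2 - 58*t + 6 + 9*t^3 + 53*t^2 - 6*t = 9*t^3 + 34*t^2 - 53*t + 10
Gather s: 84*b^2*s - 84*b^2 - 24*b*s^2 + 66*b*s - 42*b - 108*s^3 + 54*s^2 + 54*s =-84*b^2 - 42*b - 108*s^3 + s^2*(54 - 24*b) + s*(84*b^2 + 66*b + 54)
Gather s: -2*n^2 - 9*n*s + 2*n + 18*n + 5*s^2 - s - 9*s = -2*n^2 + 20*n + 5*s^2 + s*(-9*n - 10)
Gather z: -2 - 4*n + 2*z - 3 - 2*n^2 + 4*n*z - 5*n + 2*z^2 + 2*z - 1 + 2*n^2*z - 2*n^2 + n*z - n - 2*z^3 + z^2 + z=-4*n^2 - 10*n - 2*z^3 + 3*z^2 + z*(2*n^2 + 5*n + 5) - 6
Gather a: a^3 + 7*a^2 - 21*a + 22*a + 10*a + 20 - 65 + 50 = a^3 + 7*a^2 + 11*a + 5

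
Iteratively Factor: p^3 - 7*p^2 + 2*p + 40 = (p - 5)*(p^2 - 2*p - 8) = (p - 5)*(p - 4)*(p + 2)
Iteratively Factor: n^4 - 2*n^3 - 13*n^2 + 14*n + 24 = (n + 3)*(n^3 - 5*n^2 + 2*n + 8) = (n - 4)*(n + 3)*(n^2 - n - 2) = (n - 4)*(n - 2)*(n + 3)*(n + 1)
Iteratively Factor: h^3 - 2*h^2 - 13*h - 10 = (h + 1)*(h^2 - 3*h - 10) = (h - 5)*(h + 1)*(h + 2)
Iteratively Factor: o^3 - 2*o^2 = (o - 2)*(o^2) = o*(o - 2)*(o)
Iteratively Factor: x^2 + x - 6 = (x - 2)*(x + 3)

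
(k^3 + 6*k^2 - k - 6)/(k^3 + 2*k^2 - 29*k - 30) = (k - 1)/(k - 5)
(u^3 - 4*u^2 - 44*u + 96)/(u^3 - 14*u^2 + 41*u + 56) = (u^2 + 4*u - 12)/(u^2 - 6*u - 7)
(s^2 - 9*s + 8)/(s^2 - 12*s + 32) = (s - 1)/(s - 4)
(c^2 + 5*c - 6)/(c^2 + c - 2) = (c + 6)/(c + 2)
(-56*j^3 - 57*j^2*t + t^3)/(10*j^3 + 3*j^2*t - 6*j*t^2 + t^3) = (-56*j^2 - j*t + t^2)/(10*j^2 - 7*j*t + t^2)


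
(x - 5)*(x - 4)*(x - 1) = x^3 - 10*x^2 + 29*x - 20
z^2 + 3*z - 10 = (z - 2)*(z + 5)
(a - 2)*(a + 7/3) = a^2 + a/3 - 14/3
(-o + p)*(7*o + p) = -7*o^2 + 6*o*p + p^2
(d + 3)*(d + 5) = d^2 + 8*d + 15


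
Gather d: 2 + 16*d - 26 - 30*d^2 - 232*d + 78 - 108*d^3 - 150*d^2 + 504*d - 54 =-108*d^3 - 180*d^2 + 288*d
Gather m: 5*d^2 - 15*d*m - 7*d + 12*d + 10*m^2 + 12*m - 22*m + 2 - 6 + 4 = 5*d^2 + 5*d + 10*m^2 + m*(-15*d - 10)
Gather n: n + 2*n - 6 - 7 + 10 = 3*n - 3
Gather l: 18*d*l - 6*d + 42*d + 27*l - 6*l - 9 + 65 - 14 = 36*d + l*(18*d + 21) + 42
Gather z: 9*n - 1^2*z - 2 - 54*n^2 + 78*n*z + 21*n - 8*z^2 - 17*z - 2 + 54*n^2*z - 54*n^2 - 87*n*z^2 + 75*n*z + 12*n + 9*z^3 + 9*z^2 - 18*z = -108*n^2 + 42*n + 9*z^3 + z^2*(1 - 87*n) + z*(54*n^2 + 153*n - 36) - 4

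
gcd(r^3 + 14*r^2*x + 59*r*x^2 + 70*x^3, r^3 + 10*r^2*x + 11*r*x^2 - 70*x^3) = r^2 + 12*r*x + 35*x^2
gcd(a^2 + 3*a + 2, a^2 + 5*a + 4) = a + 1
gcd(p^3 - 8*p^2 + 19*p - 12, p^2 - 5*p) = 1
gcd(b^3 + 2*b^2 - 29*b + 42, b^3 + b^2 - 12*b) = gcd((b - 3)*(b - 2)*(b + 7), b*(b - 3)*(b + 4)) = b - 3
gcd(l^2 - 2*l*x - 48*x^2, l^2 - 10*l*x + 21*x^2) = 1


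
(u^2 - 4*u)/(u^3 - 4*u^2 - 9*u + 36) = u/(u^2 - 9)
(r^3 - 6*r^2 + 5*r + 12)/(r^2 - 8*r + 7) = (r^3 - 6*r^2 + 5*r + 12)/(r^2 - 8*r + 7)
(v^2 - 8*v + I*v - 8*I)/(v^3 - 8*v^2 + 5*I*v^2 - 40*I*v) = (v + I)/(v*(v + 5*I))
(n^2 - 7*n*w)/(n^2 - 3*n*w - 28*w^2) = n/(n + 4*w)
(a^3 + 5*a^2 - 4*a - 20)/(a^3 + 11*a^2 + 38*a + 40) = (a - 2)/(a + 4)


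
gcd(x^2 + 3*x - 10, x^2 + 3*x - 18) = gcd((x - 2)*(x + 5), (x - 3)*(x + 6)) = 1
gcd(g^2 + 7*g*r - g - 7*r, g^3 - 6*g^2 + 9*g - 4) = g - 1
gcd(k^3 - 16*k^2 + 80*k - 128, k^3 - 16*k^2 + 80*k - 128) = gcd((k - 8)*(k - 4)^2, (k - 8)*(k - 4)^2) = k^3 - 16*k^2 + 80*k - 128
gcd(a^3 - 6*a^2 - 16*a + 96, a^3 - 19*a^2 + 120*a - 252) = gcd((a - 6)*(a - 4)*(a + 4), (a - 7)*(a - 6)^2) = a - 6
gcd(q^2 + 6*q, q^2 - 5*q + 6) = 1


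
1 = 1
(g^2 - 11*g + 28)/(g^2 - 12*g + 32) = (g - 7)/(g - 8)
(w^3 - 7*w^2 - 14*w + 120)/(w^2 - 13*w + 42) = (w^2 - w - 20)/(w - 7)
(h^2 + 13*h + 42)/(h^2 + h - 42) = (h + 6)/(h - 6)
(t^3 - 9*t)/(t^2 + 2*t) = (t^2 - 9)/(t + 2)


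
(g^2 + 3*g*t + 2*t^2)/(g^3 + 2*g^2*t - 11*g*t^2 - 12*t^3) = (-g - 2*t)/(-g^2 - g*t + 12*t^2)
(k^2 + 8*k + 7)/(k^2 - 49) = (k + 1)/(k - 7)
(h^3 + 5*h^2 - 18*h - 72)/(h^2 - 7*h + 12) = (h^2 + 9*h + 18)/(h - 3)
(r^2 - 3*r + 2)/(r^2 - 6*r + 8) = (r - 1)/(r - 4)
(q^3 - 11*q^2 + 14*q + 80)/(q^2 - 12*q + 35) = (q^2 - 6*q - 16)/(q - 7)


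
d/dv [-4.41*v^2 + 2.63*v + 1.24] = 2.63 - 8.82*v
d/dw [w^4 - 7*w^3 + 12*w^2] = w*(4*w^2 - 21*w + 24)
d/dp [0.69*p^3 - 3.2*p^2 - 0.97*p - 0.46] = 2.07*p^2 - 6.4*p - 0.97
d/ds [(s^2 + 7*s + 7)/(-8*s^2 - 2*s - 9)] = (54*s^2 + 94*s - 49)/(64*s^4 + 32*s^3 + 148*s^2 + 36*s + 81)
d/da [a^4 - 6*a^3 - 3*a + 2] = 4*a^3 - 18*a^2 - 3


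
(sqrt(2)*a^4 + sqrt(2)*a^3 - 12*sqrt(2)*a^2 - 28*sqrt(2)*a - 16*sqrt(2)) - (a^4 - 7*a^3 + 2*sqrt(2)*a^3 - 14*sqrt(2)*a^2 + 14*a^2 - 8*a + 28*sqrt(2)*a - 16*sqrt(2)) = -a^4 + sqrt(2)*a^4 - sqrt(2)*a^3 + 7*a^3 - 14*a^2 + 2*sqrt(2)*a^2 - 56*sqrt(2)*a + 8*a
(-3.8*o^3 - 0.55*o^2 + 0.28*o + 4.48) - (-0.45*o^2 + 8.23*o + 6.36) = -3.8*o^3 - 0.1*o^2 - 7.95*o - 1.88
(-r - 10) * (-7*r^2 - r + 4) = 7*r^3 + 71*r^2 + 6*r - 40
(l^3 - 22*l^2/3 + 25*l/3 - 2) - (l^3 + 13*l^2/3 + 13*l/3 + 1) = -35*l^2/3 + 4*l - 3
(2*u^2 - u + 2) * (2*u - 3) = 4*u^3 - 8*u^2 + 7*u - 6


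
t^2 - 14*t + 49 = (t - 7)^2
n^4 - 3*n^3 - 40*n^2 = n^2*(n - 8)*(n + 5)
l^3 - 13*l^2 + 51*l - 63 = (l - 7)*(l - 3)^2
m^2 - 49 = (m - 7)*(m + 7)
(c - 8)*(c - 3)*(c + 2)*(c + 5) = c^4 - 4*c^3 - 43*c^2 + 58*c + 240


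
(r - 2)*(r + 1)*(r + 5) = r^3 + 4*r^2 - 7*r - 10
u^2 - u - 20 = (u - 5)*(u + 4)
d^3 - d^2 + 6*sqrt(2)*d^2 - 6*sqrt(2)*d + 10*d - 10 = (d - 1)*(d + sqrt(2))*(d + 5*sqrt(2))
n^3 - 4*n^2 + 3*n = n*(n - 3)*(n - 1)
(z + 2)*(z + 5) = z^2 + 7*z + 10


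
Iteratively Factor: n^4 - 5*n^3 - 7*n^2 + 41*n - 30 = (n - 1)*(n^3 - 4*n^2 - 11*n + 30) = (n - 5)*(n - 1)*(n^2 + n - 6) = (n - 5)*(n - 1)*(n + 3)*(n - 2)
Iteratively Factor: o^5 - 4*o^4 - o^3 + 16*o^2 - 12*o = (o - 2)*(o^4 - 2*o^3 - 5*o^2 + 6*o) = (o - 2)*(o + 2)*(o^3 - 4*o^2 + 3*o) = (o - 2)*(o - 1)*(o + 2)*(o^2 - 3*o) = (o - 3)*(o - 2)*(o - 1)*(o + 2)*(o)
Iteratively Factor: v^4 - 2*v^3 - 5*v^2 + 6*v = (v - 3)*(v^3 + v^2 - 2*v) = v*(v - 3)*(v^2 + v - 2) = v*(v - 3)*(v - 1)*(v + 2)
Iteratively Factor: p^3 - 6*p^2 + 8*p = (p - 2)*(p^2 - 4*p) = p*(p - 2)*(p - 4)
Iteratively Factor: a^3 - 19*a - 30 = (a - 5)*(a^2 + 5*a + 6) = (a - 5)*(a + 3)*(a + 2)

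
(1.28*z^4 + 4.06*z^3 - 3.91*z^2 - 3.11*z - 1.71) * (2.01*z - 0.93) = 2.5728*z^5 + 6.9702*z^4 - 11.6349*z^3 - 2.6148*z^2 - 0.5448*z + 1.5903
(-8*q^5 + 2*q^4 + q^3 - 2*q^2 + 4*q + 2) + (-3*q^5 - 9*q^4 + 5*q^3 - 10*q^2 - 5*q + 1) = -11*q^5 - 7*q^4 + 6*q^3 - 12*q^2 - q + 3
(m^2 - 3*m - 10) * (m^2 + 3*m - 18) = m^4 - 37*m^2 + 24*m + 180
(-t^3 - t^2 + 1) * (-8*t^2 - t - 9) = 8*t^5 + 9*t^4 + 10*t^3 + t^2 - t - 9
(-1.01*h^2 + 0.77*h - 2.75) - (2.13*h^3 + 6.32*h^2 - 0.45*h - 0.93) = -2.13*h^3 - 7.33*h^2 + 1.22*h - 1.82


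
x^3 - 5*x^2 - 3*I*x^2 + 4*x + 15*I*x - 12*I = (x - 4)*(x - 1)*(x - 3*I)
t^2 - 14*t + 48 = (t - 8)*(t - 6)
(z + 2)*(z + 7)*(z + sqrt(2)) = z^3 + sqrt(2)*z^2 + 9*z^2 + 9*sqrt(2)*z + 14*z + 14*sqrt(2)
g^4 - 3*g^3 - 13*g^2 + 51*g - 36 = (g - 3)^2*(g - 1)*(g + 4)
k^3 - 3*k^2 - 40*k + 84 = (k - 7)*(k - 2)*(k + 6)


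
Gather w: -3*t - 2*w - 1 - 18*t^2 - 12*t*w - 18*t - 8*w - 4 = -18*t^2 - 21*t + w*(-12*t - 10) - 5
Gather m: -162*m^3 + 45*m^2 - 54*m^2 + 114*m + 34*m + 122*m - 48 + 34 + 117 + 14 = -162*m^3 - 9*m^2 + 270*m + 117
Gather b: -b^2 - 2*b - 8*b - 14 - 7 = -b^2 - 10*b - 21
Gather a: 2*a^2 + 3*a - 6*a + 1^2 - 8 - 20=2*a^2 - 3*a - 27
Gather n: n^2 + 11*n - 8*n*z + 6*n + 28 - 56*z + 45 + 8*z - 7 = n^2 + n*(17 - 8*z) - 48*z + 66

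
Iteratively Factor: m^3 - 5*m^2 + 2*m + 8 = (m - 2)*(m^2 - 3*m - 4) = (m - 2)*(m + 1)*(m - 4)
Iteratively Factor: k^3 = (k)*(k^2) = k^2*(k)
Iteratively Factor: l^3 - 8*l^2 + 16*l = (l - 4)*(l^2 - 4*l) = l*(l - 4)*(l - 4)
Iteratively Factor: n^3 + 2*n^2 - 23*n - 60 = (n + 4)*(n^2 - 2*n - 15) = (n - 5)*(n + 4)*(n + 3)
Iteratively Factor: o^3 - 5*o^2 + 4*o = (o - 4)*(o^2 - o) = o*(o - 4)*(o - 1)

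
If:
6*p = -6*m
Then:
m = -p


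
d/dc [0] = 0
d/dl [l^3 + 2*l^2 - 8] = l*(3*l + 4)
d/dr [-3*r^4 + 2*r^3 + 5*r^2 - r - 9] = -12*r^3 + 6*r^2 + 10*r - 1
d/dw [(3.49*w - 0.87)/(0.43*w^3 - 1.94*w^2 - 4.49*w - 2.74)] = (-3.0014*w^3 + 7.8929*w^2 - 3.3756*w - 13.4689)/(0.1849*w^6 - 1.6684*w^5 - 0.0978000000000003*w^4 + 15.0648*w^3 + 30.7913*w^2 + 24.6052*w + 7.5076)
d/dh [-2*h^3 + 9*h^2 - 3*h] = -6*h^2 + 18*h - 3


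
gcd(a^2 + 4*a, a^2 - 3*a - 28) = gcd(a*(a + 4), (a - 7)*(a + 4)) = a + 4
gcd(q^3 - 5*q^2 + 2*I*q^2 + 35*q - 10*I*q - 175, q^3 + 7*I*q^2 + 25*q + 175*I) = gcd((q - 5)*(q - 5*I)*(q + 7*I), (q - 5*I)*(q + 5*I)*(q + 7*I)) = q^2 + 2*I*q + 35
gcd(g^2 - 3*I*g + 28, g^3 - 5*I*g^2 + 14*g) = g - 7*I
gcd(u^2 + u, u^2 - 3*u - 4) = u + 1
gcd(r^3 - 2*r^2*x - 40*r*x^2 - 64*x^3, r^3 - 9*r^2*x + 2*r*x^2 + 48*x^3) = -r^2 + 6*r*x + 16*x^2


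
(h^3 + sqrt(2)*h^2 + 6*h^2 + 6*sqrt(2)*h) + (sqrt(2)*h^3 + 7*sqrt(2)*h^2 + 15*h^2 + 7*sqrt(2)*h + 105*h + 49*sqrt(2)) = h^3 + sqrt(2)*h^3 + 8*sqrt(2)*h^2 + 21*h^2 + 13*sqrt(2)*h + 105*h + 49*sqrt(2)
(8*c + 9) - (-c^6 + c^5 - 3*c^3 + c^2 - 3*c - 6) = c^6 - c^5 + 3*c^3 - c^2 + 11*c + 15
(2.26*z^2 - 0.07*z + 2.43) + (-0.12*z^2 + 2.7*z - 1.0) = 2.14*z^2 + 2.63*z + 1.43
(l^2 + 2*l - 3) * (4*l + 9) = 4*l^3 + 17*l^2 + 6*l - 27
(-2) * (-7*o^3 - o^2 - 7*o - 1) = 14*o^3 + 2*o^2 + 14*o + 2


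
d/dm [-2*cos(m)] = 2*sin(m)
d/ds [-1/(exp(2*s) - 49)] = 2*exp(2*s)/(exp(2*s) - 49)^2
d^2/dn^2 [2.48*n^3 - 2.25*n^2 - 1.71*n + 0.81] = 14.88*n - 4.5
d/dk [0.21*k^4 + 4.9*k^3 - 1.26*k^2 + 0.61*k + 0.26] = 0.84*k^3 + 14.7*k^2 - 2.52*k + 0.61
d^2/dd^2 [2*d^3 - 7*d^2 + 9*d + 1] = 12*d - 14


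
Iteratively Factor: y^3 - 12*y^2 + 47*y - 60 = (y - 4)*(y^2 - 8*y + 15) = (y - 4)*(y - 3)*(y - 5)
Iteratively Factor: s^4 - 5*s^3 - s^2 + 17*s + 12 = (s - 3)*(s^3 - 2*s^2 - 7*s - 4) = (s - 3)*(s + 1)*(s^2 - 3*s - 4) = (s - 3)*(s + 1)^2*(s - 4)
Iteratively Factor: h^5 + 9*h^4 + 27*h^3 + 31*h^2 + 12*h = (h + 3)*(h^4 + 6*h^3 + 9*h^2 + 4*h) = (h + 1)*(h + 3)*(h^3 + 5*h^2 + 4*h) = (h + 1)^2*(h + 3)*(h^2 + 4*h) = (h + 1)^2*(h + 3)*(h + 4)*(h)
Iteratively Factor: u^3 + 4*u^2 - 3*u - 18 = (u + 3)*(u^2 + u - 6) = (u + 3)^2*(u - 2)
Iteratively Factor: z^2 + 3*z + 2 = (z + 2)*(z + 1)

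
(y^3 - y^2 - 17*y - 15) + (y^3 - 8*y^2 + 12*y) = 2*y^3 - 9*y^2 - 5*y - 15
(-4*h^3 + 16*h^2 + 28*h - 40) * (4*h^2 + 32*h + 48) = -16*h^5 - 64*h^4 + 432*h^3 + 1504*h^2 + 64*h - 1920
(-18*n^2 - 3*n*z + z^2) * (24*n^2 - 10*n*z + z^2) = -432*n^4 + 108*n^3*z + 36*n^2*z^2 - 13*n*z^3 + z^4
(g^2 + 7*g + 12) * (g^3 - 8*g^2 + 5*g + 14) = g^5 - g^4 - 39*g^3 - 47*g^2 + 158*g + 168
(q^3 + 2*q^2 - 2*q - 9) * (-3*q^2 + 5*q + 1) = -3*q^5 - q^4 + 17*q^3 + 19*q^2 - 47*q - 9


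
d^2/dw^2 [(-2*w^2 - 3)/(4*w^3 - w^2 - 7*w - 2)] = 2*(-32*w^6 - 456*w^4 - 2*w^3 + 255*w^2 - 135*w - 149)/(64*w^9 - 48*w^8 - 324*w^7 + 71*w^6 + 615*w^5 + 183*w^4 - 379*w^3 - 306*w^2 - 84*w - 8)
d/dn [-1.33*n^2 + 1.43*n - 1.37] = 1.43 - 2.66*n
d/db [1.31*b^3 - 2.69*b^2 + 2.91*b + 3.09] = 3.93*b^2 - 5.38*b + 2.91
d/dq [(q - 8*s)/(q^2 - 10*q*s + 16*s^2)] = -1/(q^2 - 4*q*s + 4*s^2)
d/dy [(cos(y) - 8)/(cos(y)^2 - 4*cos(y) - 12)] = (cos(y)^2 - 16*cos(y) + 44)*sin(y)/(sin(y)^2 + 4*cos(y) + 11)^2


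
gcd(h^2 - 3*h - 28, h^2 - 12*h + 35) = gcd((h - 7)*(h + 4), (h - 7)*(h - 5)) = h - 7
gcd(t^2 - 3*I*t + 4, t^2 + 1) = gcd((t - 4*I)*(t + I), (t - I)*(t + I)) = t + I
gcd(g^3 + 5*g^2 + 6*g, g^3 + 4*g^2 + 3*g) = g^2 + 3*g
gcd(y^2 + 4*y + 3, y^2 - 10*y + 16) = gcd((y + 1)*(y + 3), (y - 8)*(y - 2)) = 1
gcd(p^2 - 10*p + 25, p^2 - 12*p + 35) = p - 5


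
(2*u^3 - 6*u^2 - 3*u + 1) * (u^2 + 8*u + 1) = 2*u^5 + 10*u^4 - 49*u^3 - 29*u^2 + 5*u + 1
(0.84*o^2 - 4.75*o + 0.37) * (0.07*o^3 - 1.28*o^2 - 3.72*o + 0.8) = 0.0588*o^5 - 1.4077*o^4 + 2.9811*o^3 + 17.8684*o^2 - 5.1764*o + 0.296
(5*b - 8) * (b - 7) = 5*b^2 - 43*b + 56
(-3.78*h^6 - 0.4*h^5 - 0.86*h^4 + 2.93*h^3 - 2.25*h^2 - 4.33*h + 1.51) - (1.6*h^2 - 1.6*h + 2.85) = -3.78*h^6 - 0.4*h^5 - 0.86*h^4 + 2.93*h^3 - 3.85*h^2 - 2.73*h - 1.34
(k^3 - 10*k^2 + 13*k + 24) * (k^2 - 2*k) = k^5 - 12*k^4 + 33*k^3 - 2*k^2 - 48*k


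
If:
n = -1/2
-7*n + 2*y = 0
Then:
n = -1/2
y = -7/4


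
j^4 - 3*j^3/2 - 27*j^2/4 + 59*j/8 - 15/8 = (j - 3)*(j - 1/2)^2*(j + 5/2)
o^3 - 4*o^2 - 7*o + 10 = (o - 5)*(o - 1)*(o + 2)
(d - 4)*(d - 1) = d^2 - 5*d + 4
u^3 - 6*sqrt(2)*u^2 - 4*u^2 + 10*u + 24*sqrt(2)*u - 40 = (u - 4)*(u - 5*sqrt(2))*(u - sqrt(2))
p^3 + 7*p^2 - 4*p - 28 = (p - 2)*(p + 2)*(p + 7)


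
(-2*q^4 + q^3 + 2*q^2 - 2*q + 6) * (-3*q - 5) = 6*q^5 + 7*q^4 - 11*q^3 - 4*q^2 - 8*q - 30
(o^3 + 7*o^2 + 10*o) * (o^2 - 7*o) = o^5 - 39*o^3 - 70*o^2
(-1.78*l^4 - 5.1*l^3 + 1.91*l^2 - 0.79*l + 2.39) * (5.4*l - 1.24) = -9.612*l^5 - 25.3328*l^4 + 16.638*l^3 - 6.6344*l^2 + 13.8856*l - 2.9636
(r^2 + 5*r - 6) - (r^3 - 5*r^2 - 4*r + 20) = -r^3 + 6*r^2 + 9*r - 26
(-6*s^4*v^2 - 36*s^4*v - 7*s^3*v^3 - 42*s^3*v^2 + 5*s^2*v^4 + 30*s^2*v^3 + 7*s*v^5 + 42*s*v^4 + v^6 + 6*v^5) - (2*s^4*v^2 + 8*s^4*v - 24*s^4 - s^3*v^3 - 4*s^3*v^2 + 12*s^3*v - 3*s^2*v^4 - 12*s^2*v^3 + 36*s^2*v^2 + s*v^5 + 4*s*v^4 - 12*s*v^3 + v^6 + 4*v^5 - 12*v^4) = -8*s^4*v^2 - 44*s^4*v + 24*s^4 - 6*s^3*v^3 - 38*s^3*v^2 - 12*s^3*v + 8*s^2*v^4 + 42*s^2*v^3 - 36*s^2*v^2 + 6*s*v^5 + 38*s*v^4 + 12*s*v^3 + 2*v^5 + 12*v^4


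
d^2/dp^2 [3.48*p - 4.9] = 0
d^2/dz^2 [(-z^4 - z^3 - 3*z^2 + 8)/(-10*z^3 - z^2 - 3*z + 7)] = 2*(261*z^6 + 129*z^5 - 4644*z^4 + 669*z^3 - 450*z^2 - 1605*z + 19)/(1000*z^9 + 300*z^8 + 930*z^7 - 1919*z^6 - 141*z^5 - 1254*z^4 + 1371*z^3 - 42*z^2 + 441*z - 343)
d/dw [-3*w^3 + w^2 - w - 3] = -9*w^2 + 2*w - 1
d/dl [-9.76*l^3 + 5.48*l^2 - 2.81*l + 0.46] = -29.28*l^2 + 10.96*l - 2.81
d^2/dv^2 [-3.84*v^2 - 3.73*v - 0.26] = -7.68000000000000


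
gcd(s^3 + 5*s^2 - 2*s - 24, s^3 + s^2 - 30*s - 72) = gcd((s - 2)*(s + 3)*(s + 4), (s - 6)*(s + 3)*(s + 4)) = s^2 + 7*s + 12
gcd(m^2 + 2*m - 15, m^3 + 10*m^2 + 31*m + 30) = m + 5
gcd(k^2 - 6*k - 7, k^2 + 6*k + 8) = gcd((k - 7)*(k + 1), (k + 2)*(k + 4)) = 1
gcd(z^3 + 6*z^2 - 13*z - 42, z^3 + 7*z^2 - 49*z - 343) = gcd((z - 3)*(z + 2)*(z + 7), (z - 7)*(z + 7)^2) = z + 7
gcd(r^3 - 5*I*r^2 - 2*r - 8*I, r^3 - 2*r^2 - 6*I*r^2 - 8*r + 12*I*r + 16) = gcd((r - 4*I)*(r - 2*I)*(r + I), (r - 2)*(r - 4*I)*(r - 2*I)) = r^2 - 6*I*r - 8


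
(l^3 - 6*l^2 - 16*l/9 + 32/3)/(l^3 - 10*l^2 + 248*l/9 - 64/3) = (3*l + 4)/(3*l - 8)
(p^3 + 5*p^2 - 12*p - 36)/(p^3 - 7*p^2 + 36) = (p + 6)/(p - 6)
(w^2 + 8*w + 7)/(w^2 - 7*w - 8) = (w + 7)/(w - 8)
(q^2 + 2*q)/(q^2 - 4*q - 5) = q*(q + 2)/(q^2 - 4*q - 5)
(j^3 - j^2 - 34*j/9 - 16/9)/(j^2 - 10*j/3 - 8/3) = (3*j^2 - 5*j - 8)/(3*(j - 4))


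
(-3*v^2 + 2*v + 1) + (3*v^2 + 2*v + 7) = 4*v + 8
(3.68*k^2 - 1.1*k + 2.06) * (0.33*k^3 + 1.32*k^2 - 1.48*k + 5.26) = 1.2144*k^5 + 4.4946*k^4 - 6.2186*k^3 + 23.704*k^2 - 8.8348*k + 10.8356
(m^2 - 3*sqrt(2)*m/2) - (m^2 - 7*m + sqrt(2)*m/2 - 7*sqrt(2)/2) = -2*sqrt(2)*m + 7*m + 7*sqrt(2)/2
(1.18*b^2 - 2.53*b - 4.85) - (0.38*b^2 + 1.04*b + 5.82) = 0.8*b^2 - 3.57*b - 10.67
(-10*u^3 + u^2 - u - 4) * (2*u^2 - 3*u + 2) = -20*u^5 + 32*u^4 - 25*u^3 - 3*u^2 + 10*u - 8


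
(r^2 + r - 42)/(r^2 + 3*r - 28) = (r - 6)/(r - 4)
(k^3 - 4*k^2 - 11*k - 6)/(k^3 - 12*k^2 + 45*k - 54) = (k^2 + 2*k + 1)/(k^2 - 6*k + 9)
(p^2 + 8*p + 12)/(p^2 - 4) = (p + 6)/(p - 2)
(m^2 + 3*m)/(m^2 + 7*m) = (m + 3)/(m + 7)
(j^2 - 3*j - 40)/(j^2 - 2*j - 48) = (j + 5)/(j + 6)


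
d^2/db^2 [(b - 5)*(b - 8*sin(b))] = 2*(4*b - 20)*sin(b) - 16*cos(b) + 2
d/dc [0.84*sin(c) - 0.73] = 0.84*cos(c)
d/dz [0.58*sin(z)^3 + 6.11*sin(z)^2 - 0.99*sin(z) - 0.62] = (1.74*sin(z)^2 + 12.22*sin(z) - 0.99)*cos(z)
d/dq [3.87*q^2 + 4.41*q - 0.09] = 7.74*q + 4.41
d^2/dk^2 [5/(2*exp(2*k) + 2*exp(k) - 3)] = 10*(4*(2*exp(k) + 1)^2*exp(k) - (4*exp(k) + 1)*(2*exp(2*k) + 2*exp(k) - 3))*exp(k)/(2*exp(2*k) + 2*exp(k) - 3)^3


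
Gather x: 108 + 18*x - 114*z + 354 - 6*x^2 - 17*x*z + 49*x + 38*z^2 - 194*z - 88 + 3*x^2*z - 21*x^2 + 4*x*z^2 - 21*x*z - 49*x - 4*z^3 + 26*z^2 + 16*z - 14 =x^2*(3*z - 27) + x*(4*z^2 - 38*z + 18) - 4*z^3 + 64*z^2 - 292*z + 360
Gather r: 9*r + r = 10*r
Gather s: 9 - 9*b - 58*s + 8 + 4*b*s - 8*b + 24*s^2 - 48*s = -17*b + 24*s^2 + s*(4*b - 106) + 17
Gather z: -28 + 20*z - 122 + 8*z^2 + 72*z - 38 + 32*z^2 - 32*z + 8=40*z^2 + 60*z - 180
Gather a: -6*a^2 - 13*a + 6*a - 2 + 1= -6*a^2 - 7*a - 1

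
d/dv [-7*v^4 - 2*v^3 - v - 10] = -28*v^3 - 6*v^2 - 1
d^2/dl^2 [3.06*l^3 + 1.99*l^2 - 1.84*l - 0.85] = 18.36*l + 3.98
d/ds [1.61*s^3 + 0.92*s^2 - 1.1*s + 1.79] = 4.83*s^2 + 1.84*s - 1.1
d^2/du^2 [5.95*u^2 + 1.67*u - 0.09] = 11.9000000000000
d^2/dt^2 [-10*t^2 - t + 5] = -20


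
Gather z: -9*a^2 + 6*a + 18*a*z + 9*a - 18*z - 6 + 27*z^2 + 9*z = -9*a^2 + 15*a + 27*z^2 + z*(18*a - 9) - 6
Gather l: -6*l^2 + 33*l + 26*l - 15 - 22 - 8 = -6*l^2 + 59*l - 45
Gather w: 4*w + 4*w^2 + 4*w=4*w^2 + 8*w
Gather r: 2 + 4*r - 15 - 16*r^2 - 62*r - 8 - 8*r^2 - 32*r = -24*r^2 - 90*r - 21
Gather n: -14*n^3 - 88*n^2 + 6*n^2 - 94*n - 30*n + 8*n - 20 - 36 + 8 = -14*n^3 - 82*n^2 - 116*n - 48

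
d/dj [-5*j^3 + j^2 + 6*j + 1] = -15*j^2 + 2*j + 6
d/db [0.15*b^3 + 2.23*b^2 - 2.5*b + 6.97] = 0.45*b^2 + 4.46*b - 2.5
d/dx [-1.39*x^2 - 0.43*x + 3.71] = -2.78*x - 0.43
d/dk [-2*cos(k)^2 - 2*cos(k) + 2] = 2*sin(k) + 2*sin(2*k)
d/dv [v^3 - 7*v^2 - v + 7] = 3*v^2 - 14*v - 1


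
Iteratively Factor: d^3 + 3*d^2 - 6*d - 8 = (d + 1)*(d^2 + 2*d - 8) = (d + 1)*(d + 4)*(d - 2)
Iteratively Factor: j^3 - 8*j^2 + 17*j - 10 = (j - 2)*(j^2 - 6*j + 5) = (j - 2)*(j - 1)*(j - 5)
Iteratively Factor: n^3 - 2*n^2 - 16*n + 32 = (n + 4)*(n^2 - 6*n + 8) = (n - 2)*(n + 4)*(n - 4)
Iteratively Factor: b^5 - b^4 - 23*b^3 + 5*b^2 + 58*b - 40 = (b - 5)*(b^4 + 4*b^3 - 3*b^2 - 10*b + 8) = (b - 5)*(b + 2)*(b^3 + 2*b^2 - 7*b + 4) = (b - 5)*(b - 1)*(b + 2)*(b^2 + 3*b - 4) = (b - 5)*(b - 1)*(b + 2)*(b + 4)*(b - 1)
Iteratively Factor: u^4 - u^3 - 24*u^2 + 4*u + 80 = (u + 4)*(u^3 - 5*u^2 - 4*u + 20) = (u - 5)*(u + 4)*(u^2 - 4) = (u - 5)*(u + 2)*(u + 4)*(u - 2)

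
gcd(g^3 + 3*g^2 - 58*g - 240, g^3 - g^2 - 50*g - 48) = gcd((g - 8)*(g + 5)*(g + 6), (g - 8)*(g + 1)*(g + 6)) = g^2 - 2*g - 48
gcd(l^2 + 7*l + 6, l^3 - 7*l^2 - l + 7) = l + 1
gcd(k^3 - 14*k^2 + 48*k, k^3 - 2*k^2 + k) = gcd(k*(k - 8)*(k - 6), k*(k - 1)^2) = k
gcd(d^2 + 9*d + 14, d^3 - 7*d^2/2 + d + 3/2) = 1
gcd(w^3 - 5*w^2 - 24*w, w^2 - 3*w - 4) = 1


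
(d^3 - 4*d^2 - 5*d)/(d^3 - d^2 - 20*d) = (d + 1)/(d + 4)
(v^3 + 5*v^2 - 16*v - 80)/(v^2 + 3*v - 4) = (v^2 + v - 20)/(v - 1)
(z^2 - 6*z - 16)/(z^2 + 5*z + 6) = (z - 8)/(z + 3)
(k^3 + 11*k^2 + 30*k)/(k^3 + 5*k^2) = (k + 6)/k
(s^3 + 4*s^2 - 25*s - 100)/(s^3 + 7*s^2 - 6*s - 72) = (s^2 - 25)/(s^2 + 3*s - 18)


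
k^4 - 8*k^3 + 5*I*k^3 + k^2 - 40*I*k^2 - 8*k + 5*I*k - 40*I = (k - 8)*(k - I)*(k + I)*(k + 5*I)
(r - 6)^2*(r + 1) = r^3 - 11*r^2 + 24*r + 36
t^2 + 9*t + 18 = (t + 3)*(t + 6)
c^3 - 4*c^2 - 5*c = c*(c - 5)*(c + 1)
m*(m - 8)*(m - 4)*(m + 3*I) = m^4 - 12*m^3 + 3*I*m^3 + 32*m^2 - 36*I*m^2 + 96*I*m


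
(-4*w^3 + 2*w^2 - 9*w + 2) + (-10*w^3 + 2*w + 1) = -14*w^3 + 2*w^2 - 7*w + 3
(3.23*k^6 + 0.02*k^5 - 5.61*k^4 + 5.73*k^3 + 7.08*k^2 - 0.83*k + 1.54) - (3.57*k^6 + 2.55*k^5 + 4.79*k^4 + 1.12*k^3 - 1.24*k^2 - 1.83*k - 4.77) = -0.34*k^6 - 2.53*k^5 - 10.4*k^4 + 4.61*k^3 + 8.32*k^2 + 1.0*k + 6.31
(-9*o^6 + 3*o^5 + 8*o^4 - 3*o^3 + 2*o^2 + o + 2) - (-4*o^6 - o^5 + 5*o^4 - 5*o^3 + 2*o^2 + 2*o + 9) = -5*o^6 + 4*o^5 + 3*o^4 + 2*o^3 - o - 7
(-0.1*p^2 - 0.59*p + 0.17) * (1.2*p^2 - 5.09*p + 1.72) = -0.12*p^4 - 0.199*p^3 + 3.0351*p^2 - 1.8801*p + 0.2924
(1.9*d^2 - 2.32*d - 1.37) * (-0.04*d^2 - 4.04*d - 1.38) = -0.076*d^4 - 7.5832*d^3 + 6.8056*d^2 + 8.7364*d + 1.8906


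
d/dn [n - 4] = 1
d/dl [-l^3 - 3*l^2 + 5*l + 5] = -3*l^2 - 6*l + 5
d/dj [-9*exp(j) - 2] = -9*exp(j)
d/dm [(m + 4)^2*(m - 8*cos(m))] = (m + 4)*(2*m + (m + 4)*(8*sin(m) + 1) - 16*cos(m))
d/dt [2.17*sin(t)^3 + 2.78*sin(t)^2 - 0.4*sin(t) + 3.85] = (6.51*sin(t)^2 + 5.56*sin(t) - 0.4)*cos(t)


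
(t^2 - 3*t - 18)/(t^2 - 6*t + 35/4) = 4*(t^2 - 3*t - 18)/(4*t^2 - 24*t + 35)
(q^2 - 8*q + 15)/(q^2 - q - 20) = (q - 3)/(q + 4)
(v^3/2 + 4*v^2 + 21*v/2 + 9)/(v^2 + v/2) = (v^3 + 8*v^2 + 21*v + 18)/(v*(2*v + 1))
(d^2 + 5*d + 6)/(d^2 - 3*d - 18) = (d + 2)/(d - 6)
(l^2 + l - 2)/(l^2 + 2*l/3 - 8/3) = 3*(l - 1)/(3*l - 4)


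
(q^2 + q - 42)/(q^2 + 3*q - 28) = (q - 6)/(q - 4)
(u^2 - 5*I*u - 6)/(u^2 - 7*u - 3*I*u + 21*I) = (u - 2*I)/(u - 7)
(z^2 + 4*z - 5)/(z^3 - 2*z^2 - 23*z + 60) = (z - 1)/(z^2 - 7*z + 12)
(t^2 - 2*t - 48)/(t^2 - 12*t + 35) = (t^2 - 2*t - 48)/(t^2 - 12*t + 35)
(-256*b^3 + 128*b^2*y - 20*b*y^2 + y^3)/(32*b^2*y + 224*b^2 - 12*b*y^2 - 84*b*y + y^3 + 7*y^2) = (-8*b + y)/(y + 7)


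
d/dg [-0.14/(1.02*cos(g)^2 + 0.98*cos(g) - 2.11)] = -(0.2856*cos(g) + 0.1372)*sin(g)/(1.02*cos(g)^2 + 0.98*cos(g) - 2.11)^2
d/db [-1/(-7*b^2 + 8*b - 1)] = 2*(4 - 7*b)/(7*b^2 - 8*b + 1)^2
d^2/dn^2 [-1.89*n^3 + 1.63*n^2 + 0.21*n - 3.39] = 3.26 - 11.34*n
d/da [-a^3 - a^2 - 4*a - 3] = -3*a^2 - 2*a - 4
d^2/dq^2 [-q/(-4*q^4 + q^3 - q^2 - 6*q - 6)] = 2*(q*(16*q^3 - 3*q^2 + 2*q + 6)^2 + (-16*q^3 + 3*q^2 - q*(24*q^2 - 3*q + 1) - 2*q - 6)*(4*q^4 - q^3 + q^2 + 6*q + 6))/(4*q^4 - q^3 + q^2 + 6*q + 6)^3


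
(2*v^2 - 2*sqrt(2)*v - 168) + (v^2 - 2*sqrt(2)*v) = 3*v^2 - 4*sqrt(2)*v - 168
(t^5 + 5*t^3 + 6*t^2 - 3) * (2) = 2*t^5 + 10*t^3 + 12*t^2 - 6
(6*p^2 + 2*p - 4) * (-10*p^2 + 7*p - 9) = -60*p^4 + 22*p^3 - 46*p + 36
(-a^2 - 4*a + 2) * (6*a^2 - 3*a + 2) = -6*a^4 - 21*a^3 + 22*a^2 - 14*a + 4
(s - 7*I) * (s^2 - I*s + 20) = s^3 - 8*I*s^2 + 13*s - 140*I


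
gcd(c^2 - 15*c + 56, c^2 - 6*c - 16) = c - 8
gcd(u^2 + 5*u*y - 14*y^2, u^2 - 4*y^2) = -u + 2*y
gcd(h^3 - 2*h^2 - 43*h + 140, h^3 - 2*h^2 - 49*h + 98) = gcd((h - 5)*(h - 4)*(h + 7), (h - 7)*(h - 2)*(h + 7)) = h + 7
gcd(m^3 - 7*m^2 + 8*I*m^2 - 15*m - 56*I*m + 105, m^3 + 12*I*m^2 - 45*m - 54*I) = m + 3*I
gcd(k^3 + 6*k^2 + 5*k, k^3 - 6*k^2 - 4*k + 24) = 1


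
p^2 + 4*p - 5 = (p - 1)*(p + 5)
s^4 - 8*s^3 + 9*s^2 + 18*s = s*(s - 6)*(s - 3)*(s + 1)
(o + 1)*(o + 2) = o^2 + 3*o + 2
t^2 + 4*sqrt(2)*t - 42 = (t - 3*sqrt(2))*(t + 7*sqrt(2))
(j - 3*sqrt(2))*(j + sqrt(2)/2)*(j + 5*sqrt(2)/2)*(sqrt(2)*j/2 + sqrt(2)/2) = sqrt(2)*j^4/2 + sqrt(2)*j^3/2 - 31*sqrt(2)*j^2/4 - 31*sqrt(2)*j/4 - 15*j/2 - 15/2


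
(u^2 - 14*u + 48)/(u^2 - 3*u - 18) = (u - 8)/(u + 3)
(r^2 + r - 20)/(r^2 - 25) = (r - 4)/(r - 5)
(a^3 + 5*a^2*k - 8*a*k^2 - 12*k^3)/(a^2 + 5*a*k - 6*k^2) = (a^2 - a*k - 2*k^2)/(a - k)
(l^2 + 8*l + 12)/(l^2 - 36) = (l + 2)/(l - 6)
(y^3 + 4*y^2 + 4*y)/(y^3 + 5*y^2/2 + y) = 2*(y + 2)/(2*y + 1)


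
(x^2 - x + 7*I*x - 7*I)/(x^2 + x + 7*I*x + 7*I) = (x - 1)/(x + 1)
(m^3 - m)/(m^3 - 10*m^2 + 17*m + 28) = m*(m - 1)/(m^2 - 11*m + 28)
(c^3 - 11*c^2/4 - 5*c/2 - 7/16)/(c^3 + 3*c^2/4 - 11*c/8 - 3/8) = (4*c^2 - 12*c - 7)/(2*(2*c^2 + c - 3))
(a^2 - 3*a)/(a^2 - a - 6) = a/(a + 2)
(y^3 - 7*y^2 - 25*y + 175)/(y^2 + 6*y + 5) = (y^2 - 12*y + 35)/(y + 1)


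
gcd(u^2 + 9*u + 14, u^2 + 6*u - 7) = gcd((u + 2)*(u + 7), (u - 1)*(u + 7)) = u + 7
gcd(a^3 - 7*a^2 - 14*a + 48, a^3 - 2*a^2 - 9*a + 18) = a^2 + a - 6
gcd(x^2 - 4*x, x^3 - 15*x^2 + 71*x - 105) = 1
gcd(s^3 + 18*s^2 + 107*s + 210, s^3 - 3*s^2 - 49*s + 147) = s + 7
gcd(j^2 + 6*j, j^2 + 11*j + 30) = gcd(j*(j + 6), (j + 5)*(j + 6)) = j + 6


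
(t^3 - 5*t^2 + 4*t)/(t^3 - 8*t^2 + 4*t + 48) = t*(t - 1)/(t^2 - 4*t - 12)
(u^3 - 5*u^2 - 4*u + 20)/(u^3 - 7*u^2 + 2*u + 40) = (u - 2)/(u - 4)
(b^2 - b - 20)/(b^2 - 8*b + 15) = (b + 4)/(b - 3)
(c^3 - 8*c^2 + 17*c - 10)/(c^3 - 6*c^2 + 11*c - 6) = (c - 5)/(c - 3)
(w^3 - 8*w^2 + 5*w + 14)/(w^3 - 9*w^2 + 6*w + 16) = (w - 7)/(w - 8)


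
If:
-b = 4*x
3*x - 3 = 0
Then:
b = -4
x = 1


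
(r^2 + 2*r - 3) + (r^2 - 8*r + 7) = 2*r^2 - 6*r + 4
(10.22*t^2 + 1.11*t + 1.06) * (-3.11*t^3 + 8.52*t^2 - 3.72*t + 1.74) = -31.7842*t^5 + 83.6223*t^4 - 31.8578*t^3 + 22.6848*t^2 - 2.0118*t + 1.8444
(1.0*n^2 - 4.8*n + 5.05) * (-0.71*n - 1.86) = -0.71*n^3 + 1.548*n^2 + 5.3425*n - 9.393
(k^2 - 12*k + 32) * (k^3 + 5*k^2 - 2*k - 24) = k^5 - 7*k^4 - 30*k^3 + 160*k^2 + 224*k - 768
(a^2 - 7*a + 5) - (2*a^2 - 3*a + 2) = -a^2 - 4*a + 3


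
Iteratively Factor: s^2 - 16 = (s + 4)*(s - 4)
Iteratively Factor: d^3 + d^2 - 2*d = (d - 1)*(d^2 + 2*d) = d*(d - 1)*(d + 2)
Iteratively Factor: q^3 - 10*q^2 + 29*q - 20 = (q - 1)*(q^2 - 9*q + 20) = (q - 4)*(q - 1)*(q - 5)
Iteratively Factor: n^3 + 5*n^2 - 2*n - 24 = (n + 4)*(n^2 + n - 6) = (n + 3)*(n + 4)*(n - 2)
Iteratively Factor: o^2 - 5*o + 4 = (o - 4)*(o - 1)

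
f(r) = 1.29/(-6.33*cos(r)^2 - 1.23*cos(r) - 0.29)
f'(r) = 1.29*(-12.66*sin(r)*cos(r) - 1.23*sin(r))/(-6.33*cos(r)^2 - 1.23*cos(r) - 0.29)^2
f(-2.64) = -0.32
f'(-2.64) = -0.37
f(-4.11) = -0.79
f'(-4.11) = 2.39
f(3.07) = -0.24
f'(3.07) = 0.04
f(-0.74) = -0.28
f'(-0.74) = 0.43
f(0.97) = -0.43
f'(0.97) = -0.99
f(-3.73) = -0.35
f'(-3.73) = 0.50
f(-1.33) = -1.37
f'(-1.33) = 5.98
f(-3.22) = -0.24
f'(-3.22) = 0.04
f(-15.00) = -0.43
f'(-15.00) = -0.78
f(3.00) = -0.24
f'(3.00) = 0.07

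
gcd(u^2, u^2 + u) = u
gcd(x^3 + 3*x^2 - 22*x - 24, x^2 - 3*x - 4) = x^2 - 3*x - 4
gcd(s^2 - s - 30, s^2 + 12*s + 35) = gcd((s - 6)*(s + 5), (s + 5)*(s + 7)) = s + 5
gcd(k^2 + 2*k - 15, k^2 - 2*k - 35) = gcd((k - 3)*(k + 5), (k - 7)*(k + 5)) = k + 5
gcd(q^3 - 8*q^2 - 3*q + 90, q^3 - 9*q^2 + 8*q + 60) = q^2 - 11*q + 30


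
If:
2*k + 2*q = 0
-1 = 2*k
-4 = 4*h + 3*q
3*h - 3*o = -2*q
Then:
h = -11/8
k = -1/2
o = -25/24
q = 1/2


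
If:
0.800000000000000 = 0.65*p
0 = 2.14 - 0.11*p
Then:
No Solution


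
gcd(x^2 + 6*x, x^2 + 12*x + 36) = x + 6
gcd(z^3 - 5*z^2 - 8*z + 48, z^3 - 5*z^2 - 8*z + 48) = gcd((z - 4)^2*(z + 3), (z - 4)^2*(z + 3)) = z^3 - 5*z^2 - 8*z + 48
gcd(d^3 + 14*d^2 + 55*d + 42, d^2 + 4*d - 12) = d + 6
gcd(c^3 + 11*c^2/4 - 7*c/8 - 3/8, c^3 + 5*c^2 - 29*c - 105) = c + 3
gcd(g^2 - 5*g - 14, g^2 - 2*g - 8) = g + 2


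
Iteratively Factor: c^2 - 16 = (c - 4)*(c + 4)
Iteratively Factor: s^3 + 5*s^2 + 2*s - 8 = (s + 4)*(s^2 + s - 2) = (s + 2)*(s + 4)*(s - 1)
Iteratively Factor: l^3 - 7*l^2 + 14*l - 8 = (l - 4)*(l^2 - 3*l + 2) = (l - 4)*(l - 1)*(l - 2)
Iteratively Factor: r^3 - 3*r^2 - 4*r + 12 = (r - 3)*(r^2 - 4) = (r - 3)*(r + 2)*(r - 2)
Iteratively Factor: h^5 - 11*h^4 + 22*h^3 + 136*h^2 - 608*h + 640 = (h - 4)*(h^4 - 7*h^3 - 6*h^2 + 112*h - 160) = (h - 4)*(h - 2)*(h^3 - 5*h^2 - 16*h + 80) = (h - 4)*(h - 2)*(h + 4)*(h^2 - 9*h + 20) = (h - 5)*(h - 4)*(h - 2)*(h + 4)*(h - 4)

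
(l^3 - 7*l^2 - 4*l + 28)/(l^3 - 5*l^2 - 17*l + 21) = (l^2 - 4)/(l^2 + 2*l - 3)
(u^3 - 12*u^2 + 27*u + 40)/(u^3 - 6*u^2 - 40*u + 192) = (u^2 - 4*u - 5)/(u^2 + 2*u - 24)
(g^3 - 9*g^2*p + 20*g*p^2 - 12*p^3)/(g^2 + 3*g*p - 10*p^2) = (g^2 - 7*g*p + 6*p^2)/(g + 5*p)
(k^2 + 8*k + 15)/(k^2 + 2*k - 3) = (k + 5)/(k - 1)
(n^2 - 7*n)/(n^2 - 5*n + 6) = n*(n - 7)/(n^2 - 5*n + 6)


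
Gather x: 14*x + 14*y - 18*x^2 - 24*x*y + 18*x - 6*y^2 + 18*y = -18*x^2 + x*(32 - 24*y) - 6*y^2 + 32*y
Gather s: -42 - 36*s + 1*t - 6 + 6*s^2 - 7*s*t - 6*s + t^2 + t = 6*s^2 + s*(-7*t - 42) + t^2 + 2*t - 48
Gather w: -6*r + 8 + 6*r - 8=0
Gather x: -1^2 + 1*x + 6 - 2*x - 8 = -x - 3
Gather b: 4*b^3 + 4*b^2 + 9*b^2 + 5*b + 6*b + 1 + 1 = 4*b^3 + 13*b^2 + 11*b + 2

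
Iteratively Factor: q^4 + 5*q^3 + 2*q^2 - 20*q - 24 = (q - 2)*(q^3 + 7*q^2 + 16*q + 12) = (q - 2)*(q + 3)*(q^2 + 4*q + 4) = (q - 2)*(q + 2)*(q + 3)*(q + 2)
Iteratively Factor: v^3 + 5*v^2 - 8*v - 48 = (v + 4)*(v^2 + v - 12) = (v + 4)^2*(v - 3)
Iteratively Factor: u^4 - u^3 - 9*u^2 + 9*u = (u)*(u^3 - u^2 - 9*u + 9) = u*(u - 3)*(u^2 + 2*u - 3) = u*(u - 3)*(u - 1)*(u + 3)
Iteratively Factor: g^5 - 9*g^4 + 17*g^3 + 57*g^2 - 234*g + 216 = (g - 2)*(g^4 - 7*g^3 + 3*g^2 + 63*g - 108) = (g - 3)*(g - 2)*(g^3 - 4*g^2 - 9*g + 36) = (g - 3)*(g - 2)*(g + 3)*(g^2 - 7*g + 12) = (g - 4)*(g - 3)*(g - 2)*(g + 3)*(g - 3)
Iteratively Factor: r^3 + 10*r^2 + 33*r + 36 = (r + 3)*(r^2 + 7*r + 12) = (r + 3)^2*(r + 4)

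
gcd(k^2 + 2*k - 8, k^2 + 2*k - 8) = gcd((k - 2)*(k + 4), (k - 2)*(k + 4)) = k^2 + 2*k - 8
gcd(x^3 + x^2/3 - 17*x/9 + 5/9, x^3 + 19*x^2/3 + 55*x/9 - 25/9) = x^2 + 4*x/3 - 5/9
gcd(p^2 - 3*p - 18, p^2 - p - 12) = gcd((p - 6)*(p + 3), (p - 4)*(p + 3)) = p + 3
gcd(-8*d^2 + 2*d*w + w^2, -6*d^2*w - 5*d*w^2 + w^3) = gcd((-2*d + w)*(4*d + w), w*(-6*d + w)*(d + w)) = 1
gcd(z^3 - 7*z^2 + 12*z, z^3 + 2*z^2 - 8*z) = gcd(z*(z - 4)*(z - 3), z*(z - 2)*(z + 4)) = z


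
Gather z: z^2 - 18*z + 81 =z^2 - 18*z + 81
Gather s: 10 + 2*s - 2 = 2*s + 8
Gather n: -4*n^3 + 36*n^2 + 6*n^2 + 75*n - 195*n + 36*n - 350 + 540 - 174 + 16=-4*n^3 + 42*n^2 - 84*n + 32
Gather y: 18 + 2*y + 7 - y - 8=y + 17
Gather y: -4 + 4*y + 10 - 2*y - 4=2*y + 2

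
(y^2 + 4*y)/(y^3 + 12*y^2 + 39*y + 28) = y/(y^2 + 8*y + 7)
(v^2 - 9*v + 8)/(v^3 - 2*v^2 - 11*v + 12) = (v - 8)/(v^2 - v - 12)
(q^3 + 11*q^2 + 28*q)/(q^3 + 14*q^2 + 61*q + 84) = q/(q + 3)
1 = 1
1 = 1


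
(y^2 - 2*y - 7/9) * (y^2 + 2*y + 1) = y^4 - 34*y^2/9 - 32*y/9 - 7/9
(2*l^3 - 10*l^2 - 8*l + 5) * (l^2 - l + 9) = 2*l^5 - 12*l^4 + 20*l^3 - 77*l^2 - 77*l + 45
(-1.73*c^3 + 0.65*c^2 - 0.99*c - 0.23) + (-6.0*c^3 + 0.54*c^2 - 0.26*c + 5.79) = -7.73*c^3 + 1.19*c^2 - 1.25*c + 5.56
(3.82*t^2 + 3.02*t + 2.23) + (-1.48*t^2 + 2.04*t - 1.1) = 2.34*t^2 + 5.06*t + 1.13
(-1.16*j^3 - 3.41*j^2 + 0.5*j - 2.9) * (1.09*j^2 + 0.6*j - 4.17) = -1.2644*j^5 - 4.4129*j^4 + 3.3362*j^3 + 11.3587*j^2 - 3.825*j + 12.093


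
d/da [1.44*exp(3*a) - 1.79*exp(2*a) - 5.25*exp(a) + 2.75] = (4.32*exp(2*a) - 3.58*exp(a) - 5.25)*exp(a)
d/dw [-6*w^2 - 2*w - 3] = -12*w - 2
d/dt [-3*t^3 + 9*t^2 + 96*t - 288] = -9*t^2 + 18*t + 96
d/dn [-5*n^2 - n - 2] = -10*n - 1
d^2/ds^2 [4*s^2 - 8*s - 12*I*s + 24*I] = 8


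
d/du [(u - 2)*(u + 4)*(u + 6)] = 3*u^2 + 16*u + 4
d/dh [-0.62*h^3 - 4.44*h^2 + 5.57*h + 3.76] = -1.86*h^2 - 8.88*h + 5.57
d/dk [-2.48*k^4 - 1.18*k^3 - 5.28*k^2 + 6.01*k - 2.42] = -9.92*k^3 - 3.54*k^2 - 10.56*k + 6.01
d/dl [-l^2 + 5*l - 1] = 5 - 2*l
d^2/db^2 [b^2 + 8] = 2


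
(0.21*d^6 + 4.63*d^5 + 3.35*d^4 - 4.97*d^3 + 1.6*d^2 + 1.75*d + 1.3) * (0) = 0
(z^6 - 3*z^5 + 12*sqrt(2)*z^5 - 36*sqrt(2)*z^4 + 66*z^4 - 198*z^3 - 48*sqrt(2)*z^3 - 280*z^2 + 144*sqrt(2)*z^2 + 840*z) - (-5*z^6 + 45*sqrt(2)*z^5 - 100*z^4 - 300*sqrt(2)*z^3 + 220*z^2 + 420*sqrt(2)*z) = 6*z^6 - 33*sqrt(2)*z^5 - 3*z^5 - 36*sqrt(2)*z^4 + 166*z^4 - 198*z^3 + 252*sqrt(2)*z^3 - 500*z^2 + 144*sqrt(2)*z^2 - 420*sqrt(2)*z + 840*z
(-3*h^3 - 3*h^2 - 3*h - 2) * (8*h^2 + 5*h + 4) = -24*h^5 - 39*h^4 - 51*h^3 - 43*h^2 - 22*h - 8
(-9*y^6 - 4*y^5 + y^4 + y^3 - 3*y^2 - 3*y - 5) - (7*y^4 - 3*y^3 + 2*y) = -9*y^6 - 4*y^5 - 6*y^4 + 4*y^3 - 3*y^2 - 5*y - 5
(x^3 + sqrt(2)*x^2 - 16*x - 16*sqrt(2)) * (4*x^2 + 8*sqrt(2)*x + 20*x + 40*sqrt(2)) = 4*x^5 + 12*sqrt(2)*x^4 + 20*x^4 - 48*x^3 + 60*sqrt(2)*x^3 - 192*sqrt(2)*x^2 - 240*x^2 - 960*sqrt(2)*x - 256*x - 1280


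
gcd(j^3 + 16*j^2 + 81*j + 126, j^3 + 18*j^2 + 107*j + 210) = j^2 + 13*j + 42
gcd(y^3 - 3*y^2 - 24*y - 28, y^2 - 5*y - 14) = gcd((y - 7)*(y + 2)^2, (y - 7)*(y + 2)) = y^2 - 5*y - 14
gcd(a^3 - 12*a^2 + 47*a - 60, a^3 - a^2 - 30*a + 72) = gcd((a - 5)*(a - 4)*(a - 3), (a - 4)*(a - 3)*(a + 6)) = a^2 - 7*a + 12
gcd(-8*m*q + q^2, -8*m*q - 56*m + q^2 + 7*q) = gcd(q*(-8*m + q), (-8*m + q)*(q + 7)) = -8*m + q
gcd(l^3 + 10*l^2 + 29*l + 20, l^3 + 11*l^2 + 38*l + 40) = l^2 + 9*l + 20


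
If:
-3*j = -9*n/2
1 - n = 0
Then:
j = 3/2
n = 1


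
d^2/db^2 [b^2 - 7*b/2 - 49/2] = 2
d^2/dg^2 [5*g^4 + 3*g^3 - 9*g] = 6*g*(10*g + 3)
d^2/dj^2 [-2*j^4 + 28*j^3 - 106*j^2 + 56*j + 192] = -24*j^2 + 168*j - 212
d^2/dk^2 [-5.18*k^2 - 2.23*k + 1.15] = -10.3600000000000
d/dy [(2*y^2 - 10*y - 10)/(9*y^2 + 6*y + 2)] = 2*(51*y^2 + 94*y + 20)/(81*y^4 + 108*y^3 + 72*y^2 + 24*y + 4)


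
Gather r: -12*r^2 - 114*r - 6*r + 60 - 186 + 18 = -12*r^2 - 120*r - 108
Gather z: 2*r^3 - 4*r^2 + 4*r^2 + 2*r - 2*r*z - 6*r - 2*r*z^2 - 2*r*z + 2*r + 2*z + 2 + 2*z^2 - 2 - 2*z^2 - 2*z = 2*r^3 - 2*r*z^2 - 4*r*z - 2*r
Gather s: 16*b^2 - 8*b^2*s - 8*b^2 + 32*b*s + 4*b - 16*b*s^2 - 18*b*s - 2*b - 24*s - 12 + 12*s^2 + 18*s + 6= 8*b^2 + 2*b + s^2*(12 - 16*b) + s*(-8*b^2 + 14*b - 6) - 6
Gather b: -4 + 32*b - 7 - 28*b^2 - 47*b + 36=-28*b^2 - 15*b + 25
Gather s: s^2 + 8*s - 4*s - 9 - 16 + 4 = s^2 + 4*s - 21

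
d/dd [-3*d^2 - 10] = -6*d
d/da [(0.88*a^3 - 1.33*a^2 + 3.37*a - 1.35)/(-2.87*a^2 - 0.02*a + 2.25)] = (-2.5256*a^4 - 0.0352000000000006*a^3 + 15.6385*a^2 - 13.734*a + 7.5555)/(8.2369*a^4 + 0.1148*a^3 - 12.9146*a^2 - 0.09*a + 5.0625)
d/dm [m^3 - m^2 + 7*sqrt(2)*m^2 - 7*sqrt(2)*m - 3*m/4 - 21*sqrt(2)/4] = 3*m^2 - 2*m + 14*sqrt(2)*m - 7*sqrt(2) - 3/4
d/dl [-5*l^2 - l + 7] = -10*l - 1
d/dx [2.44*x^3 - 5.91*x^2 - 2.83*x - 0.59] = 7.32*x^2 - 11.82*x - 2.83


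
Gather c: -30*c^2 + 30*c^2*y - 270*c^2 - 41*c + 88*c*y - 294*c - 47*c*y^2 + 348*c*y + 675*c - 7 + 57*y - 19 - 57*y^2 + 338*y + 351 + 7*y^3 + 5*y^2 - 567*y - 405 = c^2*(30*y - 300) + c*(-47*y^2 + 436*y + 340) + 7*y^3 - 52*y^2 - 172*y - 80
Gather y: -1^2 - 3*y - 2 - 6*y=-9*y - 3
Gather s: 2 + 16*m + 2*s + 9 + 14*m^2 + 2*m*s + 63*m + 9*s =14*m^2 + 79*m + s*(2*m + 11) + 11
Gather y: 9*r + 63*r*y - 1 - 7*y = 9*r + y*(63*r - 7) - 1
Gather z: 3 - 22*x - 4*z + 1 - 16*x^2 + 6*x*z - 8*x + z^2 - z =-16*x^2 - 30*x + z^2 + z*(6*x - 5) + 4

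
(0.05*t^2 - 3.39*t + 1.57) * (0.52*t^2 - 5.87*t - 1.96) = 0.026*t^4 - 2.0563*t^3 + 20.6177*t^2 - 2.5715*t - 3.0772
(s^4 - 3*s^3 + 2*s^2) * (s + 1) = s^5 - 2*s^4 - s^3 + 2*s^2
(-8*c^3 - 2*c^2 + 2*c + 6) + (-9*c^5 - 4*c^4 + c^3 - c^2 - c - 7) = -9*c^5 - 4*c^4 - 7*c^3 - 3*c^2 + c - 1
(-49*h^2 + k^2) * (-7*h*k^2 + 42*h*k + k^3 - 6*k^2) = 343*h^3*k^2 - 2058*h^3*k - 49*h^2*k^3 + 294*h^2*k^2 - 7*h*k^4 + 42*h*k^3 + k^5 - 6*k^4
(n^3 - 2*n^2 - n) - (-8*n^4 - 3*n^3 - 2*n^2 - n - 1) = 8*n^4 + 4*n^3 + 1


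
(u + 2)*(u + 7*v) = u^2 + 7*u*v + 2*u + 14*v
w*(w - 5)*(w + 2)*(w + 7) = w^4 + 4*w^3 - 31*w^2 - 70*w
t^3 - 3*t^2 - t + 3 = (t - 3)*(t - 1)*(t + 1)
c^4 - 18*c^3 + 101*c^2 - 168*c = c*(c - 8)*(c - 7)*(c - 3)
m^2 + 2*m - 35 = (m - 5)*(m + 7)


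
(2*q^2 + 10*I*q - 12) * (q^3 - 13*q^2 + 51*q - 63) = 2*q^5 - 26*q^4 + 10*I*q^4 + 90*q^3 - 130*I*q^3 + 30*q^2 + 510*I*q^2 - 612*q - 630*I*q + 756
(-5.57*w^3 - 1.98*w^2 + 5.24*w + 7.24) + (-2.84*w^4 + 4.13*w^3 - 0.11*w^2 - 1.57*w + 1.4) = -2.84*w^4 - 1.44*w^3 - 2.09*w^2 + 3.67*w + 8.64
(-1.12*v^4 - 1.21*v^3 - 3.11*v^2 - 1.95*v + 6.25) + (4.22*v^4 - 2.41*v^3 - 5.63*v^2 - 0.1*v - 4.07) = 3.1*v^4 - 3.62*v^3 - 8.74*v^2 - 2.05*v + 2.18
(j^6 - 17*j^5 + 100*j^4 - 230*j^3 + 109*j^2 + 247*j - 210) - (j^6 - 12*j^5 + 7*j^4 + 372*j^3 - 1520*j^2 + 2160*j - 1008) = -5*j^5 + 93*j^4 - 602*j^3 + 1629*j^2 - 1913*j + 798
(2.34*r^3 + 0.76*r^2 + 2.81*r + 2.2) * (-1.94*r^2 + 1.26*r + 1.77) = -4.5396*r^5 + 1.474*r^4 - 0.351999999999999*r^3 + 0.6178*r^2 + 7.7457*r + 3.894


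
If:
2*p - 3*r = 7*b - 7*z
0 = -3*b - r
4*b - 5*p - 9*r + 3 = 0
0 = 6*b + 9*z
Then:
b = -9/73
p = -12/73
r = 27/73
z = 6/73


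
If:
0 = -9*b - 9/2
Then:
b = -1/2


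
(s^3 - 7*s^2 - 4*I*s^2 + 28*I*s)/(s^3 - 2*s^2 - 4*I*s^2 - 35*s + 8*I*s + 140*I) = s/(s + 5)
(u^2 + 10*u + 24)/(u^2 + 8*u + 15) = (u^2 + 10*u + 24)/(u^2 + 8*u + 15)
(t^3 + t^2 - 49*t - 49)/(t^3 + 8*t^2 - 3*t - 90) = (t^3 + t^2 - 49*t - 49)/(t^3 + 8*t^2 - 3*t - 90)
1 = 1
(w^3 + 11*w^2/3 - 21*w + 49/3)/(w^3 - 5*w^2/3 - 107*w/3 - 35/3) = (-3*w^3 - 11*w^2 + 63*w - 49)/(-3*w^3 + 5*w^2 + 107*w + 35)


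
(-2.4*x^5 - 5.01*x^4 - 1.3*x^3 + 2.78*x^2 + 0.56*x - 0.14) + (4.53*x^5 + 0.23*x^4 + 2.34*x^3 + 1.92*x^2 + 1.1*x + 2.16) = 2.13*x^5 - 4.78*x^4 + 1.04*x^3 + 4.7*x^2 + 1.66*x + 2.02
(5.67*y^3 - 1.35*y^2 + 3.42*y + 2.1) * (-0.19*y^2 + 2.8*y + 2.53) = -1.0773*y^5 + 16.1325*y^4 + 9.9153*y^3 + 5.7615*y^2 + 14.5326*y + 5.313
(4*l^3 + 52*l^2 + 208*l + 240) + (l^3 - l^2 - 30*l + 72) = 5*l^3 + 51*l^2 + 178*l + 312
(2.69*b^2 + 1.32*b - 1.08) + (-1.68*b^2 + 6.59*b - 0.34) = 1.01*b^2 + 7.91*b - 1.42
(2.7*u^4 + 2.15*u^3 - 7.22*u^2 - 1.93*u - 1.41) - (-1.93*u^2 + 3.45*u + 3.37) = 2.7*u^4 + 2.15*u^3 - 5.29*u^2 - 5.38*u - 4.78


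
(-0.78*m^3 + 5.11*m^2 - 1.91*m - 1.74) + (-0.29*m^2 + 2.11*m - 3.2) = -0.78*m^3 + 4.82*m^2 + 0.2*m - 4.94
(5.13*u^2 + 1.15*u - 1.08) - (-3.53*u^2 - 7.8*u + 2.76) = 8.66*u^2 + 8.95*u - 3.84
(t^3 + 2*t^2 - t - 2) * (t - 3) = t^4 - t^3 - 7*t^2 + t + 6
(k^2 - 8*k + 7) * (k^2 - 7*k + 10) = k^4 - 15*k^3 + 73*k^2 - 129*k + 70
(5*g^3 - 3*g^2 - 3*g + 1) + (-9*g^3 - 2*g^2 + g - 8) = -4*g^3 - 5*g^2 - 2*g - 7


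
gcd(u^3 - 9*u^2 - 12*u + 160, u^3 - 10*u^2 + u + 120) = u^2 - 13*u + 40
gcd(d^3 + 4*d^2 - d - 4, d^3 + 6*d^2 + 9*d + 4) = d^2 + 5*d + 4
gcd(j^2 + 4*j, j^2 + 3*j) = j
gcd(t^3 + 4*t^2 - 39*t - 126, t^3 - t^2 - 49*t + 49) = t + 7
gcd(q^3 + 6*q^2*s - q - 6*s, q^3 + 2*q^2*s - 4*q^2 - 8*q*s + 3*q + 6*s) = q - 1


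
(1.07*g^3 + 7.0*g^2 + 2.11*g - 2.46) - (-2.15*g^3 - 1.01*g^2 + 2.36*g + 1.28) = 3.22*g^3 + 8.01*g^2 - 0.25*g - 3.74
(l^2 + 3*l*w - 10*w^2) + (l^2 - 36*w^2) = 2*l^2 + 3*l*w - 46*w^2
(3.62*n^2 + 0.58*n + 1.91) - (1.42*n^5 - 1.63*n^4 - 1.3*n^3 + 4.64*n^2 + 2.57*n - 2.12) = -1.42*n^5 + 1.63*n^4 + 1.3*n^3 - 1.02*n^2 - 1.99*n + 4.03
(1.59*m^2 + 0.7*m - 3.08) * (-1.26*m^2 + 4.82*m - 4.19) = -2.0034*m^4 + 6.7818*m^3 + 0.5927*m^2 - 17.7786*m + 12.9052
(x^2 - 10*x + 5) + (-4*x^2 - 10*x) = -3*x^2 - 20*x + 5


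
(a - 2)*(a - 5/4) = a^2 - 13*a/4 + 5/2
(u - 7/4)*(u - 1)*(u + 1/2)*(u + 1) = u^4 - 5*u^3/4 - 15*u^2/8 + 5*u/4 + 7/8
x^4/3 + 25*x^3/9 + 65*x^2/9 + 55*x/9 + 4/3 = (x/3 + 1)*(x + 1/3)*(x + 1)*(x + 4)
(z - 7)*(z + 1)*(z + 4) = z^3 - 2*z^2 - 31*z - 28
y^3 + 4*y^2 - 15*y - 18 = (y - 3)*(y + 1)*(y + 6)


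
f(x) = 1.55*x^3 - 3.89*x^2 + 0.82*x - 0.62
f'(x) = 4.65*x^2 - 7.78*x + 0.82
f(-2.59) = -55.77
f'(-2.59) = 52.16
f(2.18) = -1.26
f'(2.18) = 5.96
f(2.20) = -1.14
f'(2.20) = 6.21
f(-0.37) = -1.53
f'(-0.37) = 4.34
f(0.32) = -0.71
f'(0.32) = -1.19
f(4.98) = 98.42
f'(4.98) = 77.40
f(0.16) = -0.58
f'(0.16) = -0.31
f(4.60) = 71.71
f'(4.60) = 63.43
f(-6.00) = -480.38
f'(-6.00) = 214.90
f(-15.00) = -6119.42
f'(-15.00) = 1163.77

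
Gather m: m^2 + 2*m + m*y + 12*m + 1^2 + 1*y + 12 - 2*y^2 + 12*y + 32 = m^2 + m*(y + 14) - 2*y^2 + 13*y + 45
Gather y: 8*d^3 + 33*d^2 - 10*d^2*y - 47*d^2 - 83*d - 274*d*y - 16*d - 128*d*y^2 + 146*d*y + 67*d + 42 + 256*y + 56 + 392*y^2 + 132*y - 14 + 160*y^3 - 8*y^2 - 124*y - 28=8*d^3 - 14*d^2 - 32*d + 160*y^3 + y^2*(384 - 128*d) + y*(-10*d^2 - 128*d + 264) + 56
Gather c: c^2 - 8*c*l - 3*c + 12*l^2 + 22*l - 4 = c^2 + c*(-8*l - 3) + 12*l^2 + 22*l - 4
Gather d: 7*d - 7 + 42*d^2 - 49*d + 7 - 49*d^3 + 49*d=-49*d^3 + 42*d^2 + 7*d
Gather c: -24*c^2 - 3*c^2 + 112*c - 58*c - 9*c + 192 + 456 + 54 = -27*c^2 + 45*c + 702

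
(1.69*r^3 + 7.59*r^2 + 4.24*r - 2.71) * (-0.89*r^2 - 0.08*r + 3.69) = -1.5041*r^5 - 6.8903*r^4 + 1.8553*r^3 + 30.0798*r^2 + 15.8624*r - 9.9999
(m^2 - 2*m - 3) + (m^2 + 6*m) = 2*m^2 + 4*m - 3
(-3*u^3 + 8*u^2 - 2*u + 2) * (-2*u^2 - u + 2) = 6*u^5 - 13*u^4 - 10*u^3 + 14*u^2 - 6*u + 4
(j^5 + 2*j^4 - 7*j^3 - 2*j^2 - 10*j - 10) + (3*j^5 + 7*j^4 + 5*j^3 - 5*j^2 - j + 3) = 4*j^5 + 9*j^4 - 2*j^3 - 7*j^2 - 11*j - 7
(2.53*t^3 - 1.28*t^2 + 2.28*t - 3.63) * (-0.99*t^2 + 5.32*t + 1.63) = -2.5047*t^5 + 14.7268*t^4 - 4.9429*t^3 + 13.6369*t^2 - 15.5952*t - 5.9169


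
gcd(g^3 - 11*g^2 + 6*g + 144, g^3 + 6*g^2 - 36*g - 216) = g - 6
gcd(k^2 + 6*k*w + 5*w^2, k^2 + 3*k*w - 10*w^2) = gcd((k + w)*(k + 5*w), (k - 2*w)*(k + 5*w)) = k + 5*w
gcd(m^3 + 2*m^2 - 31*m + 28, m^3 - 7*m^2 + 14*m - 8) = m^2 - 5*m + 4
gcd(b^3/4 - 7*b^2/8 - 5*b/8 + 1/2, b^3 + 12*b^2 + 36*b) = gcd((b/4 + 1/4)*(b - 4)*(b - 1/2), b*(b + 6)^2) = 1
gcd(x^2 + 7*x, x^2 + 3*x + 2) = 1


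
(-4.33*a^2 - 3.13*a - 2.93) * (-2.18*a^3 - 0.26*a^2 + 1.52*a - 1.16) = 9.4394*a^5 + 7.9492*a^4 + 0.6196*a^3 + 1.027*a^2 - 0.822800000000001*a + 3.3988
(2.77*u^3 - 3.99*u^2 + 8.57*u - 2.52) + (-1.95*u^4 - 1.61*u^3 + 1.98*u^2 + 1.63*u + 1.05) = -1.95*u^4 + 1.16*u^3 - 2.01*u^2 + 10.2*u - 1.47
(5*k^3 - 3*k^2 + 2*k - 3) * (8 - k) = -5*k^4 + 43*k^3 - 26*k^2 + 19*k - 24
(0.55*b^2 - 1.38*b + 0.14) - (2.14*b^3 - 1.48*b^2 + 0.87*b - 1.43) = -2.14*b^3 + 2.03*b^2 - 2.25*b + 1.57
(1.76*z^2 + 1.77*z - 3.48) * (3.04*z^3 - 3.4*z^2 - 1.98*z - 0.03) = 5.3504*z^5 - 0.6032*z^4 - 20.082*z^3 + 8.2746*z^2 + 6.8373*z + 0.1044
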